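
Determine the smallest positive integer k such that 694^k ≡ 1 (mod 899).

420

By Lagrange's theorem, ord_899(694) divides φ(899) = φ(29·31) = (29−1)·(31−1) = 28·30 = 840 = 2^3 · 3 · 5 · 7.
Divisors of 840: 1, 2, 3, 4, 5, 6, 7, 8, 10, 12, 14, 15, 20, 21, 24, 28, 30, 35, 40, 42, 56, 60, 70, 84, 105, 120, 140, 168, 210, 280, 420, 840.
Check 694^d mod 899 for each divisor in increasing order:
694^1 ≡ 694 (mod 899)
694^2 ≡ 671 (mod 899)
694^3 ≡ 891 (mod 899)
694^4 ≡ 741 (mod 899)
694^5 ≡ 26 (mod 899)
694^6 ≡ 64 (mod 899)
694^7 ≡ 365 (mod 899)
694^8 ≡ 691 (mod 899)
694^10 ≡ 676 (mod 899)
694^12 ≡ 500 (mod 899)
694^14 ≡ 173 (mod 899)
694^15 ≡ 495 (mod 899)
694^20 ≡ 284 (mod 899)
694^21 ≡ 215 (mod 899)
694^24 ≡ 78 (mod 899)
694^28 ≡ 262 (mod 899)
694^30 ≡ 497 (mod 899)
694^35 ≡ 336 (mod 899)
694^40 ≡ 645 (mod 899)
694^42 ≡ 376 (mod 899)
694^56 ≡ 320 (mod 899)
694^60 ≡ 683 (mod 899)
694^70 ≡ 521 (mod 899)
694^84 ≡ 233 (mod 899)
694^105 ≡ 650 (mod 899)
694^120 ≡ 807 (mod 899)
694^140 ≡ 842 (mod 899)
694^168 ≡ 349 (mod 899)
694^210 ≡ 869 (mod 899)
694^280 ≡ 552 (mod 899)
694^420 ≡ 1 (mod 899) ✓
Therefore the multiplicative order of 694 modulo 899 is 420.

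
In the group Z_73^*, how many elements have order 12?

φ(73) = 73 − 1 = 72 = 2^3 · 3^2.
Since (Z/73Z)^× is cyclic of order 72, the number of elements of order d is φ(d) when d | 72 and 0 otherwise.
12 = 2^2 · 3 divides 72, and φ(12) = 4.

4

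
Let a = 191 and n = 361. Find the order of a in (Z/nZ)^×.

19

By Lagrange's theorem, ord_361(191) divides φ(361) = φ(19^2) = 19·(19−1) = 342 = 2 · 3^2 · 19.
Divisors of 342: 1, 2, 3, 6, 9, 18, 19, 38, 57, 114, 171, 342.
Compute 191^d (mod 361) for the divisors d until we hit 1:
191^1 ≡ 191 (mod 361)
191^2 ≡ 20 (mod 361)
191^3 ≡ 210 (mod 361)
191^6 ≡ 58 (mod 361)
191^9 ≡ 267 (mod 361)
191^18 ≡ 172 (mod 361)
191^19 ≡ 1 (mod 361) ✓
The smallest such exponent is 19, so the order of 191 is 19.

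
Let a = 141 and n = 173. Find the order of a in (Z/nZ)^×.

The order of 141 must divide φ(173) = 173 − 1 = 172 = 2^2 · 43.
Divisors of 172: 1, 2, 4, 43, 86, 172.
Check 141^d mod 173 for each divisor in increasing order:
141^1 ≡ 141 (mod 173)
141^2 ≡ 159 (mod 173)
141^4 ≡ 23 (mod 173)
141^43 ≡ 93 (mod 173)
141^86 ≡ 172 (mod 173)
141^172 ≡ 1 (mod 173) ✓
Therefore the multiplicative order of 141 modulo 173 is 172.

172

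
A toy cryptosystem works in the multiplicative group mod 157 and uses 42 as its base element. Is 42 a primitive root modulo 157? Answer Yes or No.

No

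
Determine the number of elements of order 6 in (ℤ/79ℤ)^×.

2

φ(79) = 79 − 1 = 78 = 2 · 3 · 13.
Since (Z/79Z)^× is cyclic of order 78, the number of elements of order d is φ(d) when d | 78 and 0 otherwise.
6 = 2 · 3 divides 78, and φ(6) = 2.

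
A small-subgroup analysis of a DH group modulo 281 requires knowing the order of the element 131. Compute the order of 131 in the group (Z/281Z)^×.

280

The order of 131 must divide φ(281) = 281 − 1 = 280 = 2^3 · 5 · 7.
Divisors of 280: 1, 2, 4, 5, 7, 8, 10, 14, 20, 28, 35, 40, 56, 70, 140, 280.
Check 131^d mod 281 for each divisor in increasing order:
131^1 ≡ 131
131^2 ≡ 20
131^4 ≡ 119
131^5 ≡ 134
131^7 ≡ 151
131^8 ≡ 111
131^10 ≡ 253
131^14 ≡ 40
131^20 ≡ 222
131^28 ≡ 195
131^35 ≡ 221
131^40 ≡ 109
131^56 ≡ 90
131^70 ≡ 228
131^140 ≡ 280
131^280 ≡ 1
The smallest such exponent is 280, so the order of 131 is 280.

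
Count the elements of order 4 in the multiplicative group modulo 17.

2

φ(17) = 17 − 1 = 16 = 2^4.
Since (Z/17Z)^× is cyclic of order 16, the number of elements of order d is φ(d) when d | 16 and 0 otherwise.
4 = 2^2 divides 16, and φ(4) = 2.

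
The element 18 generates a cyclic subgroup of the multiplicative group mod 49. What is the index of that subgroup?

14

Since 18 ∈ (Z/49Z)^×, its order divides φ(49) = φ(7^2) = 7·(7−1) = 42 = 2 · 3 · 7.
Divisors of 42: 1, 2, 3, 6, 7, 14, 21, 42.
Evaluate successive powers at the divisors of 42:
18^1 ≡ 18 (mod 49)
18^2 ≡ 30 (mod 49)
18^3 ≡ 1 (mod 49) ✓
Thus |⟨18⟩| = ord(18) = 3.
[(Z/49Z)^× : ⟨18⟩] = 42/3 = 14.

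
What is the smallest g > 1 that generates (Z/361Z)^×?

φ(361) = φ(19^2) = 19·(19−1) = 342 = 2 · 3^2 · 19.
g is a primitive root iff g^(342/q) ≢ 1 (mod 361) for each prime q ∈ {2, 3, 19}.
g = 2: 2^171 ≡ 360; 2^114 ≡ 292; 2^18 ≡ 58 — none is 1, so 2 is a primitive root.
So 2 is the smallest generator of (Z/361Z)^×.

2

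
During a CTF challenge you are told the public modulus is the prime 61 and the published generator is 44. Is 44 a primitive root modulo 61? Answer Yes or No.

φ(61) = 61 − 1 = 60 = 2^2 · 3 · 5.
An element g generates (Z/61Z)^× iff g^(60/q) ≢ 1 (mod 61) for each prime q ∈ {2, 3, 5}.
44^30 ≡ 60 (mod 61)  [q = 2: ≢ 1 ✓]
44^20 ≡ 13 (mod 61)  [q = 3: ≢ 1 ✓]
44^12 ≡ 20 (mod 61)  [q = 5: ≢ 1 ✓]
Every test exponent gives a nontrivial residue, hence 44 generates the full group.

Yes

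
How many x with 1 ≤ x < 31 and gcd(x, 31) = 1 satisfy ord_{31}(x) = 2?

1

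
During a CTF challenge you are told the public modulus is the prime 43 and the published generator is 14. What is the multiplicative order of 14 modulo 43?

21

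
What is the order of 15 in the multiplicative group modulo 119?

Since 15 ∈ (Z/119Z)^×, its order divides φ(119) = φ(7·17) = (7−1)·(17−1) = 6·16 = 96 = 2^5 · 3.
Divisors of 96: 1, 2, 3, 4, 6, 8, 12, 16, 24, 32, 48, 96.
Compute 15^d (mod 119) for the divisors d until we hit 1:
15^1 ≡ 15
15^2 ≡ 106
15^3 ≡ 43
15^4 ≡ 50
15^6 ≡ 64
15^8 ≡ 1
So ord_119(15) = 8.

8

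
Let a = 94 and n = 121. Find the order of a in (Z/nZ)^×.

10

The order of 94 must divide φ(121) = φ(11^2) = 11·(11−1) = 110 = 2 · 5 · 11.
Divisors of 110: 1, 2, 5, 10, 11, 22, 55, 110.
Compute 94^d (mod 121) for the divisors d until we hit 1:
94^1 ≡ 94 (mod 121)
94^2 ≡ 3 (mod 121)
94^5 ≡ 120 (mod 121)
94^10 ≡ 1 (mod 121) ✓
Therefore the multiplicative order of 94 modulo 121 is 10.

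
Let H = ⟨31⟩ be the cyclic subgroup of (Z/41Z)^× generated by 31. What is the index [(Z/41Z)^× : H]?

4

By Lagrange's theorem, ord_41(31) divides φ(41) = 41 − 1 = 40 = 2^3 · 5.
Divisors of 40: 1, 2, 4, 5, 8, 10, 20, 40.
Check 31^d mod 41 for each divisor in increasing order:
31^1 ≡ 31 (mod 41)
31^2 ≡ 18 (mod 41)
31^4 ≡ 37 (mod 41)
31^5 ≡ 40 (mod 41)
31^8 ≡ 16 (mod 41)
31^10 ≡ 1 (mod 41) ✓
Thus |⟨31⟩| = ord(31) = 10.
[(Z/41Z)^× : ⟨31⟩] = 40/10 = 4.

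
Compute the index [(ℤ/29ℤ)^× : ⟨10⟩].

By Lagrange's theorem, ord_29(10) divides φ(29) = 29 − 1 = 28 = 2^2 · 7.
Divisors of 28: 1, 2, 4, 7, 14, 28.
Test each divisor d:
10^1 ≡ 10
10^2 ≡ 13
10^4 ≡ 24
10^7 ≡ 17
10^14 ≡ 28
10^28 ≡ 1
The order of 10 is 28, so the subgroup it generates has 28 elements.
[(Z/29Z)^× : ⟨10⟩] = 28/28 = 1.

1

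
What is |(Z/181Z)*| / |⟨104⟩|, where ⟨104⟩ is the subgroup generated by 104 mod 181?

1

Since 104 ∈ (Z/181Z)^×, its order divides φ(181) = 181 − 1 = 180 = 2^2 · 3^2 · 5.
Divisors of 180: 1, 2, 3, 4, 5, 6, 9, 10, 12, 15, 18, 20, 30, 36, 45, 60, 90, 180.
Test each divisor d:
104^1 ≡ 104 (mod 181)
104^2 ≡ 137 (mod 181)
104^3 ≡ 130 (mod 181)
104^4 ≡ 126 (mod 181)
104^5 ≡ 72 (mod 181)
104^6 ≡ 67 (mod 181)
104^9 ≡ 22 (mod 181)
104^10 ≡ 116 (mod 181)
104^12 ≡ 145 (mod 181)
104^15 ≡ 26 (mod 181)
104^18 ≡ 122 (mod 181)
104^20 ≡ 62 (mod 181)
104^30 ≡ 133 (mod 181)
104^36 ≡ 42 (mod 181)
104^45 ≡ 19 (mod 181)
104^60 ≡ 132 (mod 181)
104^90 ≡ 180 (mod 181)
104^180 ≡ 1 (mod 181) ✓
Thus |⟨104⟩| = ord(104) = 180.
The index is φ(181) / ord(104) = 180 / 180 = 1.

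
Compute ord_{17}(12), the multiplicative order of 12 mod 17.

16

ord(12) | φ(17) = 17 − 1 = 16 = 2^4.
Divisors of 16: 1, 2, 4, 8, 16.
Check 12^d mod 17 for each divisor in increasing order:
12^1 ≡ 12
12^2 ≡ 8
12^4 ≡ 13
12^8 ≡ 16
12^16 ≡ 1
So ord_17(12) = 16.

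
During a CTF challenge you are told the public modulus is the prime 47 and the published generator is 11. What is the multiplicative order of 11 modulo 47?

46

The order of 11 must divide φ(47) = 47 − 1 = 46 = 2 · 23.
Divisors of 46: 1, 2, 23, 46.
Check 11^d mod 47 for each divisor in increasing order:
11^1 ≡ 11 (mod 47)
11^2 ≡ 27 (mod 47)
11^23 ≡ 46 (mod 47)
11^46 ≡ 1 (mod 47) ✓
The smallest such exponent is 46, so the order of 11 is 46.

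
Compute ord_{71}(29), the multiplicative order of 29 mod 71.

Since 29 ∈ (Z/71Z)^×, its order divides φ(71) = 71 − 1 = 70 = 2 · 5 · 7.
Divisors of 70: 1, 2, 5, 7, 10, 14, 35, 70.
Compute 29^d (mod 71) for the divisors d until we hit 1:
29^1 ≡ 29 (mod 71)
29^2 ≡ 60 (mod 71)
29^5 ≡ 30 (mod 71)
29^7 ≡ 25 (mod 71)
29^10 ≡ 48 (mod 71)
29^14 ≡ 57 (mod 71)
29^35 ≡ 1 (mod 71) ✓
Hence ord(29) = 35.

35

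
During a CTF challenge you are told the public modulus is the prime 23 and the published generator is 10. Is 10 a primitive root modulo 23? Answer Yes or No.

φ(23) = 23 − 1 = 22 = 2 · 11.
An element g generates (Z/23Z)^× iff g^(22/q) ≢ 1 (mod 23) for each prime q ∈ {2, 11}.
10^11 ≡ 22 (mod 23)  [q = 2: ≢ 1 ✓]
10^2 ≡ 8 (mod 23)  [q = 11: ≢ 1 ✓]
All checks pass, so 10 has order 22 and is a primitive root modulo 23.

Yes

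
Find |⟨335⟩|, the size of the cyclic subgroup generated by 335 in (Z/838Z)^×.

Since 335 ∈ (Z/838Z)^×, its order divides φ(838) = φ(2)·φ(419) = 1·418 = 418 = 2 · 11 · 19.
Divisors of 418: 1, 2, 11, 19, 22, 38, 209, 418.
Test each divisor d:
335^1 ≡ 335 (mod 838)
335^2 ≡ 771 (mod 838)
335^11 ≡ 639 (mod 838)
335^19 ≡ 779 (mod 838)
335^22 ≡ 215 (mod 838)
335^38 ≡ 129 (mod 838)
335^209 ≡ 837 (mod 838)
335^418 ≡ 1 (mod 838) ✓
Hence ord(335) = 418.

418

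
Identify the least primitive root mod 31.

φ(31) = 31 − 1 = 30 = 2 · 3 · 5.
Test candidates g = 2, 3, … against the prime factors q ∈ {2, 3, 5} of φ(31): g is a generator iff g^(30/q) ≢ 1 for every such q.
g = 2: 2^15 ≡ 1 — hits 1, so not a primitive root.
g = 3: 3^15 ≡ 30; 3^10 ≡ 25; 3^6 ≡ 16 — none is 1, so 3 is a primitive root.
The smallest primitive root modulo 31 is 3.

3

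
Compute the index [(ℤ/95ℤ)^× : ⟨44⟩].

4

The order of 44 must divide φ(95) = φ(5·19) = (5−1)·(19−1) = 4·18 = 72 = 2^3 · 3^2.
Divisors of 72: 1, 2, 3, 4, 6, 8, 9, 12, 18, 24, 36, 72.
Test each divisor d:
44^1 ≡ 44
44^2 ≡ 36
44^3 ≡ 64
44^4 ≡ 61
44^6 ≡ 11
44^8 ≡ 16
44^9 ≡ 39
44^12 ≡ 26
44^18 ≡ 1
So ord_95(44) = 18, hence |⟨44⟩| = 18.
[(Z/95Z)^× : ⟨44⟩] = 72/18 = 4.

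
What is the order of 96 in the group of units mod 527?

240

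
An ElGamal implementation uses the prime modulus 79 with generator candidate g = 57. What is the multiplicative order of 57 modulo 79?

Since 57 ∈ (Z/79Z)^×, its order divides φ(79) = 79 − 1 = 78 = 2 · 3 · 13.
Divisors of 78: 1, 2, 3, 6, 13, 26, 39, 78.
Check 57^d mod 79 for each divisor in increasing order:
57^1 ≡ 57 (mod 79)
57^2 ≡ 10 (mod 79)
57^3 ≡ 17 (mod 79)
57^6 ≡ 52 (mod 79)
57^13 ≡ 78 (mod 79)
57^26 ≡ 1 (mod 79) ✓
The smallest such exponent is 26, so the order of 57 is 26.

26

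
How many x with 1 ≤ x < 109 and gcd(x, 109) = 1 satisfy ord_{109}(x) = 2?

1

φ(109) = 109 − 1 = 108 = 2^2 · 3^3.
In a cyclic group of order 108, there are φ(d) elements of order d for each divisor d of 108, and zero for non-divisors.
2 | 108, and φ(2) = 2 − 1 = 1.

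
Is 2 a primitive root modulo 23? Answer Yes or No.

No

φ(23) = 23 − 1 = 22 = 2 · 11.
Test 2^(22/q) mod 23 for each prime factor q of 22:
2^11 ≡ 1 (mod 23)  [q = 2: ≡ 1 ✗]
2^2 ≡ 4 (mod 23)  [q = 11: ≢ 1 ✓]
Since 2^11 ≡ 1, the order of 2 divides 11 < 22, so 2 is not a primitive root.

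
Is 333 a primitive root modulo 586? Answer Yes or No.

No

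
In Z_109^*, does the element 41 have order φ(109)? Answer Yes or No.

No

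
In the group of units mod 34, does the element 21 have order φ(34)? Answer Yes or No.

φ(34) = φ(2)·φ(17) = 1·16 = 16 = 2^4.
21 is a primitive root mod 34 iff 21^(φ(34)/q) ≢ 1 for every prime q | φ(34), i.e. q ∈ {2}.
21^8 ≡ 1 (mod 34)  [q = 2: ≡ 1 ✗]
The check at q = 2 fails, so 21 generates a proper subgroup.

No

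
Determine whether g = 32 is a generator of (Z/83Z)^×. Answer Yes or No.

Yes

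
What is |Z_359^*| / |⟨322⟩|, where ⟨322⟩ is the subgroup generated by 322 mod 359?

Since 322 ∈ (Z/359Z)^×, its order divides φ(359) = 359 − 1 = 358 = 2 · 179.
Divisors of 358: 1, 2, 179, 358.
Test each divisor d:
322^1 ≡ 322 (mod 359)
322^2 ≡ 292 (mod 359)
322^179 ≡ 358 (mod 359)
322^358 ≡ 1 (mod 359) ✓
Thus |⟨322⟩| = ord(322) = 358.
Index = |(Z/359Z)^×| / |⟨322⟩| = 358 / 358 = 1.

1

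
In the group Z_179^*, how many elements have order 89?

φ(179) = 179 − 1 = 178 = 2 · 89.
Since (Z/179Z)^× is cyclic of order 178, the number of elements of order d is φ(d) when d | 178 and 0 otherwise.
89 | 178, and φ(89) = 89 − 1 = 88.

88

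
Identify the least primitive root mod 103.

φ(103) = 103 − 1 = 102 = 2 · 3 · 17.
g is a primitive root iff g^(102/q) ≢ 1 (mod 103) for each prime q ∈ {2, 3, 17}.
g = 2: 2^51 ≡ 1 — hits 1, so not a primitive root.
g = 3: 3^51 ≡ 102; 3^34 ≡ 1 — hits 1, so not a primitive root.
g = 4: 4^51 ≡ 1 — hits 1, so not a primitive root.
g = 5: 5^51 ≡ 102; 5^34 ≡ 56; 5^6 ≡ 72 — none is 1, so 5 is a primitive root.
So 5 is the smallest generator of (Z/103Z)^×.

5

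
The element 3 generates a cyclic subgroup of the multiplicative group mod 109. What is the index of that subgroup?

Since 3 ∈ (Z/109Z)^×, its order divides φ(109) = 109 − 1 = 108 = 2^2 · 3^3.
Divisors of 108: 1, 2, 3, 4, 6, 9, 12, 18, 27, 36, 54, 108.
Test each divisor d:
3^1 ≡ 3 (mod 109)
3^2 ≡ 9 (mod 109)
3^3 ≡ 27 (mod 109)
3^4 ≡ 81 (mod 109)
3^6 ≡ 75 (mod 109)
3^9 ≡ 63 (mod 109)
3^12 ≡ 66 (mod 109)
3^18 ≡ 45 (mod 109)
3^27 ≡ 1 (mod 109) ✓
Thus |⟨3⟩| = ord(3) = 27.
[(Z/109Z)^× : ⟨3⟩] = 108/27 = 4.

4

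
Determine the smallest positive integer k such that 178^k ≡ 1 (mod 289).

136

ord(178) | φ(289) = φ(17^2) = 17·(17−1) = 272 = 2^4 · 17.
Divisors of 272: 1, 2, 4, 8, 16, 17, 34, 68, 136, 272.
Check 178^d mod 289 for each divisor in increasing order:
178^1 ≡ 178
178^2 ≡ 183
178^4 ≡ 254
178^8 ≡ 69
178^16 ≡ 137
178^17 ≡ 110
178^34 ≡ 251
178^68 ≡ 288
178^136 ≡ 1
Hence ord(178) = 136.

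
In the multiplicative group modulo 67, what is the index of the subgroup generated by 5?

3

By Lagrange's theorem, ord_67(5) divides φ(67) = 67 − 1 = 66 = 2 · 3 · 11.
Divisors of 66: 1, 2, 3, 6, 11, 22, 33, 66.
Compute 5^d (mod 67) for the divisors d until we hit 1:
5^1 ≡ 5 (mod 67)
5^2 ≡ 25 (mod 67)
5^3 ≡ 58 (mod 67)
5^6 ≡ 14 (mod 67)
5^11 ≡ 66 (mod 67)
5^22 ≡ 1 (mod 67) ✓
Thus |⟨5⟩| = ord(5) = 22.
Index = |(Z/67Z)^×| / |⟨5⟩| = 66 / 22 = 3.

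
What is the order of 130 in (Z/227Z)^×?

226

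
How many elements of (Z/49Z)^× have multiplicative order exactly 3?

φ(49) = φ(7^2) = 7·(7−1) = 42 = 2 · 3 · 7.
Since (Z/49Z)^× is cyclic of order 42, the number of elements of order d is φ(d) when d | 42 and 0 otherwise.
3 | 42, and φ(3) = 3 − 1 = 2.

2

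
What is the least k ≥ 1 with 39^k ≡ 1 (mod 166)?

82

Since 39 ∈ (Z/166Z)^×, its order divides φ(166) = φ(2)·φ(83) = 1·82 = 82 = 2 · 41.
Divisors of 82: 1, 2, 41, 82.
Test each divisor d:
39^1 ≡ 39
39^2 ≡ 27
39^41 ≡ 165
39^82 ≡ 1
Therefore the multiplicative order of 39 modulo 166 is 82.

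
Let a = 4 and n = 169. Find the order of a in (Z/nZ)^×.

78

The order of 4 must divide φ(169) = φ(13^2) = 13·(13−1) = 156 = 2^2 · 3 · 13.
Divisors of 156: 1, 2, 3, 4, 6, 12, 13, 26, 39, 52, 78, 156.
Evaluate successive powers at the divisors of 156:
4^1 ≡ 4
4^2 ≡ 16
4^3 ≡ 64
4^4 ≡ 87
4^6 ≡ 40
4^12 ≡ 79
4^13 ≡ 147
4^26 ≡ 146
4^39 ≡ 168
4^52 ≡ 22
4^78 ≡ 1
So ord_169(4) = 78.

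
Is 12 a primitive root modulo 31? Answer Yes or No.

Yes

φ(31) = 31 − 1 = 30 = 2 · 3 · 5.
It suffices to check that the order of 12 is not a proper divisor of 30: compute 12^(30/q) for q ∈ {2, 3, 5}.
12^15 ≡ 30 (mod 31)  [q = 2: ≢ 1 ✓]
12^10 ≡ 25 (mod 31)  [q = 3: ≢ 1 ✓]
12^6 ≡ 2 (mod 31)  [q = 5: ≢ 1 ✓]
None equal 1, so ord_31(12) = 30: 12 is a primitive root.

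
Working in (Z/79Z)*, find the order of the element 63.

78

The order of 63 must divide φ(79) = 79 − 1 = 78 = 2 · 3 · 13.
Divisors of 78: 1, 2, 3, 6, 13, 26, 39, 78.
Evaluate successive powers at the divisors of 78:
63^1 ≡ 63 (mod 79)
63^2 ≡ 19 (mod 79)
63^3 ≡ 12 (mod 79)
63^6 ≡ 65 (mod 79)
63^13 ≡ 24 (mod 79)
63^26 ≡ 23 (mod 79)
63^39 ≡ 78 (mod 79)
63^78 ≡ 1 (mod 79) ✓
The smallest such exponent is 78, so the order of 63 is 78.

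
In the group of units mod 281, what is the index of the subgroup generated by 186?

ord(186) | φ(281) = 281 − 1 = 280 = 2^3 · 5 · 7.
Divisors of 280: 1, 2, 4, 5, 7, 8, 10, 14, 20, 28, 35, 40, 56, 70, 140, 280.
Test each divisor d:
186^1 ≡ 186
186^2 ≡ 33
186^4 ≡ 246
186^5 ≡ 234
186^7 ≡ 135
186^8 ≡ 101
186^10 ≡ 242
186^14 ≡ 241
186^20 ≡ 116
186^28 ≡ 195
186^35 ≡ 192
186^40 ≡ 249
186^56 ≡ 90
186^70 ≡ 53
186^140 ≡ 280
186^280 ≡ 1
Thus |⟨186⟩| = ord(186) = 280.
[(Z/281Z)^× : ⟨186⟩] = 280/280 = 1.

1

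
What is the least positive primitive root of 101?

φ(101) = 101 − 1 = 100 = 2^2 · 5^2.
Test candidates g = 2, 3, … against the prime factors q ∈ {2, 5} of φ(101): g is a generator iff g^(100/q) ≢ 1 for every such q.
g = 2: 2^50 ≡ 100; 2^20 ≡ 95 — none is 1, so 2 is a primitive root.
Hence the least primitive root of 101 is 2.

2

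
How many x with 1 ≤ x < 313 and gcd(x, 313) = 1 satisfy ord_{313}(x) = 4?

φ(313) = 313 − 1 = 312 = 2^3 · 3 · 13.
In a cyclic group of order 312, there are φ(d) elements of order d for each divisor d of 312, and zero for non-divisors.
4 = 2^2 divides 312, and φ(4) = 2.

2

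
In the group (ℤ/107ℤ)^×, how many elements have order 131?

0

φ(107) = 107 − 1 = 106 = 2 · 53.
(Z/107Z)^× is cyclic (|G| = 106); a cyclic group of order m has exactly φ(d) elements of each order d | m, and none otherwise.
Since 131 ∤ 106, the count is 0.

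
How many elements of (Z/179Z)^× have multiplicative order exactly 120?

φ(179) = 179 − 1 = 178 = 2 · 89.
In a cyclic group of order 178, there are φ(d) elements of order d for each divisor d of 178, and zero for non-divisors.
120 does not divide 178, so no element of (Z/179Z)^× has order 120.

0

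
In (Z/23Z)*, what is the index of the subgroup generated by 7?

1

ord(7) | φ(23) = 23 − 1 = 22 = 2 · 11.
Divisors of 22: 1, 2, 11, 22.
Compute 7^d (mod 23) for the divisors d until we hit 1:
7^1 ≡ 7 (mod 23)
7^2 ≡ 3 (mod 23)
7^11 ≡ 22 (mod 23)
7^22 ≡ 1 (mod 23) ✓
The order of 7 is 22, so the subgroup it generates has 22 elements.
Index = |(Z/23Z)^×| / |⟨7⟩| = 22 / 22 = 1.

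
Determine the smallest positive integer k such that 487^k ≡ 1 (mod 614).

306

The order of 487 must divide φ(614) = φ(2)·φ(307) = 1·306 = 306 = 2 · 3^2 · 17.
Divisors of 306: 1, 2, 3, 6, 9, 17, 18, 34, 51, 102, 153, 306.
Check 487^d mod 614 for each divisor in increasing order:
487^1 ≡ 487 (mod 614)
487^2 ≡ 165 (mod 614)
487^3 ≡ 535 (mod 614)
487^6 ≡ 101 (mod 614)
487^9 ≡ 3 (mod 614)
487^17 ≡ 261 (mod 614)
487^18 ≡ 9 (mod 614)
487^34 ≡ 581 (mod 614)
487^51 ≡ 597 (mod 614)
487^102 ≡ 289 (mod 614)
487^153 ≡ 613 (mod 614)
487^306 ≡ 1 (mod 614) ✓
So ord_614(487) = 306.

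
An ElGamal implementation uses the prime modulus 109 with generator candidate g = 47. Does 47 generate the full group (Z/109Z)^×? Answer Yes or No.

Yes

φ(109) = 109 − 1 = 108 = 2^2 · 3^3.
An element g generates (Z/109Z)^× iff g^(108/q) ≢ 1 (mod 109) for each prime q ∈ {2, 3}.
47^54 ≡ 108 (mod 109)  [q = 2: ≢ 1 ✓]
47^36 ≡ 45 (mod 109)  [q = 3: ≢ 1 ✓]
All checks pass, so 47 has order 108 and is a primitive root modulo 109.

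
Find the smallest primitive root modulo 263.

5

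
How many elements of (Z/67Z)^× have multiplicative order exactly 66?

φ(67) = 67 − 1 = 66 = 2 · 3 · 11.
In a cyclic group of order 66, there are φ(d) elements of order d for each divisor d of 66, and zero for non-divisors.
66 = 2 · 3 · 11 divides 66, and φ(66) = 20.

20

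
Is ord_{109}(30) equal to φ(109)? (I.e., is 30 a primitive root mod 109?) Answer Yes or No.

φ(109) = 109 − 1 = 108 = 2^2 · 3^3.
Test 30^(108/q) mod 109 for each prime factor q of 108:
30^54 ≡ 108 (mod 109)  [q = 2: ≢ 1 ✓]
30^36 ≡ 45 (mod 109)  [q = 3: ≢ 1 ✓]
Every test exponent gives a nontrivial residue, hence 30 generates the full group.

Yes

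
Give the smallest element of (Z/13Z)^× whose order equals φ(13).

φ(13) = 13 − 1 = 12 = 2^2 · 3.
g is a primitive root iff g^(12/q) ≢ 1 (mod 13) for each prime q ∈ {2, 3}.
g = 2: 2^6 ≡ 12; 2^4 ≡ 3 — none is 1, so 2 is a primitive root.
Hence the least primitive root of 13 is 2.

2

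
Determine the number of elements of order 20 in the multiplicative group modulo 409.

φ(409) = 409 − 1 = 408 = 2^3 · 3 · 17.
Since (Z/409Z)^× is cyclic of order 408, the number of elements of order d is φ(d) when d | 408 and 0 otherwise.
20 does not divide 408, so no element of (Z/409Z)^× has order 20.

0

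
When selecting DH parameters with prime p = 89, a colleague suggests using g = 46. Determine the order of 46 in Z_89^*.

ord(46) | φ(89) = 89 − 1 = 88 = 2^3 · 11.
Divisors of 88: 1, 2, 4, 8, 11, 22, 44, 88.
Compute 46^d (mod 89) for the divisors d until we hit 1:
46^1 ≡ 46 (mod 89)
46^2 ≡ 69 (mod 89)
46^4 ≡ 44 (mod 89)
46^8 ≡ 67 (mod 89)
46^11 ≡ 37 (mod 89)
46^22 ≡ 34 (mod 89)
46^44 ≡ 88 (mod 89)
46^88 ≡ 1 (mod 89) ✓
So ord_89(46) = 88.

88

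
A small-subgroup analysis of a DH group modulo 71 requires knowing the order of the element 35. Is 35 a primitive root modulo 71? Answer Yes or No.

φ(71) = 71 − 1 = 70 = 2 · 5 · 7.
An element g generates (Z/71Z)^× iff g^(70/q) ≢ 1 (mod 71) for each prime q ∈ {2, 5, 7}.
35^35 ≡ 70 (mod 71)  [q = 2: ≢ 1 ✓]
35^14 ≡ 25 (mod 71)  [q = 5: ≢ 1 ✓]
35^10 ≡ 45 (mod 71)  [q = 7: ≢ 1 ✓]
None equal 1, so ord_71(35) = 70: 35 is a primitive root.

Yes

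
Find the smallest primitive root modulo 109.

6

φ(109) = 109 − 1 = 108 = 2^2 · 3^3.
g is a primitive root iff g^(108/q) ≢ 1 (mod 109) for each prime q ∈ {2, 3}.
g = 2: 2^54 ≡ 108; 2^36 ≡ 1 — hits 1, so not a primitive root.
g = 3: 3^54 ≡ 1 — hits 1, so not a primitive root.
g = 4: 4^54 ≡ 1 — hits 1, so not a primitive root.
g = 5: 5^54 ≡ 1 — hits 1, so not a primitive root.
g = 6: 6^54 ≡ 108; 6^36 ≡ 63 — none is 1, so 6 is a primitive root.
Hence the least primitive root of 109 is 6.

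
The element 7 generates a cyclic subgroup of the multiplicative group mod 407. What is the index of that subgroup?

4

The order of 7 must divide φ(407) = φ(11·37) = (11−1)·(37−1) = 10·36 = 360 = 2^3 · 3^2 · 5.
Divisors of 360: 1, 2, 3, 4, 5, 6, 8, 9, 10, 12, 15, 18, 20, 24, 30, 36, 40, 45, 60, 72, 90, 120, 180, 360.
Check 7^d mod 407 for each divisor in increasing order:
7^1 ≡ 7 (mod 407)
7^2 ≡ 49 (mod 407)
7^3 ≡ 343 (mod 407)
7^4 ≡ 366 (mod 407)
7^5 ≡ 120 (mod 407)
7^6 ≡ 26 (mod 407)
7^8 ≡ 53 (mod 407)
7^9 ≡ 371 (mod 407)
7^10 ≡ 155 (mod 407)
7^12 ≡ 269 (mod 407)
7^15 ≡ 285 (mod 407)
7^18 ≡ 75 (mod 407)
7^20 ≡ 12 (mod 407)
7^24 ≡ 322 (mod 407)
7^30 ≡ 232 (mod 407)
7^36 ≡ 334 (mod 407)
7^40 ≡ 144 (mod 407)
7^45 ≡ 186 (mod 407)
7^60 ≡ 100 (mod 407)
7^72 ≡ 38 (mod 407)
7^90 ≡ 1 (mod 407) ✓
The order of 7 is 90, so the subgroup it generates has 90 elements.
[(Z/407Z)^× : ⟨7⟩] = 360/90 = 4.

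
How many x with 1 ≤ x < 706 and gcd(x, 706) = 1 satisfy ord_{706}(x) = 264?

0

φ(706) = φ(2)·φ(353) = 1·352 = 352 = 2^5 · 11.
(Z/706Z)^× is cyclic (|G| = 352); a cyclic group of order m has exactly φ(d) elements of each order d | m, and none otherwise.
264 does not divide 352, so no element of (Z/706Z)^× has order 264.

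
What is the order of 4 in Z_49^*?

Since 4 ∈ (Z/49Z)^×, its order divides φ(49) = φ(7^2) = 7·(7−1) = 42 = 2 · 3 · 7.
Divisors of 42: 1, 2, 3, 6, 7, 14, 21, 42.
Check 4^d mod 49 for each divisor in increasing order:
4^1 ≡ 4
4^2 ≡ 16
4^3 ≡ 15
4^6 ≡ 29
4^7 ≡ 18
4^14 ≡ 30
4^21 ≡ 1
The smallest such exponent is 21, so the order of 4 is 21.

21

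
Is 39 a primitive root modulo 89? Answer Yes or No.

No

φ(89) = 89 − 1 = 88 = 2^3 · 11.
39 is a primitive root mod 89 iff 39^(φ(89)/q) ≢ 1 for every prime q | φ(89), i.e. q ∈ {2, 11}.
39^44 ≡ 1 (mod 89)  [q = 2: ≡ 1 ✗]
39^8 ≡ 2 (mod 89)  [q = 11: ≢ 1 ✓]
The check at q = 2 fails, so 39 generates a proper subgroup.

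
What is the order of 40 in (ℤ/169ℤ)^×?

13

The order of 40 must divide φ(169) = φ(13^2) = 13·(13−1) = 156 = 2^2 · 3 · 13.
Divisors of 156: 1, 2, 3, 4, 6, 12, 13, 26, 39, 52, 78, 156.
Compute 40^d (mod 169) for the divisors d until we hit 1:
40^1 ≡ 40 (mod 169)
40^2 ≡ 79 (mod 169)
40^3 ≡ 118 (mod 169)
40^4 ≡ 157 (mod 169)
40^6 ≡ 66 (mod 169)
40^12 ≡ 131 (mod 169)
40^13 ≡ 1 (mod 169) ✓
Therefore the multiplicative order of 40 modulo 169 is 13.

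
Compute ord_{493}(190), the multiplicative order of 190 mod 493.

112

ord(190) | φ(493) = φ(17·29) = (17−1)·(29−1) = 16·28 = 448 = 2^6 · 7.
Divisors of 448: 1, 2, 4, 7, 8, 14, 16, 28, 32, 56, 64, 112, 224, 448.
Evaluate successive powers at the divisors of 448:
190^1 ≡ 190 (mod 493)
190^2 ≡ 111 (mod 493)
190^4 ≡ 489 (mod 493)
190^7 ≡ 436 (mod 493)
190^8 ≡ 16 (mod 493)
190^14 ≡ 291 (mod 493)
190^16 ≡ 256 (mod 493)
190^28 ≡ 378 (mod 493)
190^32 ≡ 460 (mod 493)
190^56 ≡ 407 (mod 493)
190^64 ≡ 103 (mod 493)
190^112 ≡ 1 (mod 493) ✓
The smallest such exponent is 112, so the order of 190 is 112.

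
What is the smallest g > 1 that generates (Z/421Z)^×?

2

φ(421) = 421 − 1 = 420 = 2^2 · 3 · 5 · 7.
g is a primitive root iff g^(420/q) ≢ 1 (mod 421) for each prime q ∈ {2, 3, 5, 7}.
g = 2: 2^210 ≡ 420; 2^140 ≡ 400; 2^84 ≡ 279; 2^60 ≡ 370 — none is 1, so 2 is a primitive root.
Hence the least primitive root of 421 is 2.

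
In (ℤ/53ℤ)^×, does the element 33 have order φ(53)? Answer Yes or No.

Yes

φ(53) = 53 − 1 = 52 = 2^2 · 13.
Test 33^(52/q) mod 53 for each prime factor q of 52:
33^26 ≡ 52 (mod 53)  [q = 2: ≢ 1 ✓]
33^4 ≡ 46 (mod 53)  [q = 13: ≢ 1 ✓]
All checks pass, so 33 has order 52 and is a primitive root modulo 53.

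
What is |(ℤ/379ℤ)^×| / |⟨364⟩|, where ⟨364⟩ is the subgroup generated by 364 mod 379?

ord(364) | φ(379) = 379 − 1 = 378 = 2 · 3^3 · 7.
Divisors of 378: 1, 2, 3, 6, 7, 9, 14, 18, 21, 27, 42, 54, 63, 126, 189, 378.
Compute 364^d (mod 379) for the divisors d until we hit 1:
364^1 ≡ 364 (mod 379)
364^2 ≡ 225 (mod 379)
364^3 ≡ 36 (mod 379)
364^6 ≡ 159 (mod 379)
364^7 ≡ 268 (mod 379)
364^9 ≡ 39 (mod 379)
364^14 ≡ 193 (mod 379)
364^18 ≡ 5 (mod 379)
364^21 ≡ 180 (mod 379)
364^27 ≡ 195 (mod 379)
364^42 ≡ 185 (mod 379)
364^54 ≡ 125 (mod 379)
364^63 ≡ 327 (mod 379)
364^126 ≡ 51 (mod 379)
364^189 ≡ 1 (mod 379) ✓
The order of 364 is 189, so the subgroup it generates has 189 elements.
Index = |(Z/379Z)^×| / |⟨364⟩| = 378 / 189 = 2.

2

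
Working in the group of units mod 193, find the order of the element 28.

48

The order of 28 must divide φ(193) = 193 − 1 = 192 = 2^6 · 3.
Divisors of 192: 1, 2, 3, 4, 6, 8, 12, 16, 24, 32, 48, 64, 96, 192.
Check 28^d mod 193 for each divisor in increasing order:
28^1 ≡ 28 (mod 193)
28^2 ≡ 12 (mod 193)
28^3 ≡ 143 (mod 193)
28^4 ≡ 144 (mod 193)
28^6 ≡ 184 (mod 193)
28^8 ≡ 85 (mod 193)
28^12 ≡ 81 (mod 193)
28^16 ≡ 84 (mod 193)
28^24 ≡ 192 (mod 193)
28^32 ≡ 108 (mod 193)
28^48 ≡ 1 (mod 193) ✓
Therefore the multiplicative order of 28 modulo 193 is 48.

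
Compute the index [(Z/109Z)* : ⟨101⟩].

9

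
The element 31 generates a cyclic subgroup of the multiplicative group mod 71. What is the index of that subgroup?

Since 31 ∈ (Z/71Z)^×, its order divides φ(71) = 71 − 1 = 70 = 2 · 5 · 7.
Divisors of 70: 1, 2, 5, 7, 10, 14, 35, 70.
Evaluate successive powers at the divisors of 70:
31^1 ≡ 31
31^2 ≡ 38
31^5 ≡ 34
31^7 ≡ 14
31^10 ≡ 20
31^14 ≡ 54
31^35 ≡ 70
31^70 ≡ 1
So ord_71(31) = 70, hence |⟨31⟩| = 70.
The index is φ(71) / ord(31) = 70 / 70 = 1.

1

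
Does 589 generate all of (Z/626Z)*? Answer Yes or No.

φ(626) = φ(2)·φ(313) = 1·312 = 312 = 2^3 · 3 · 13.
It suffices to check that the order of 589 is not a proper divisor of 312: compute 589^(312/q) for q ∈ {2, 3, 13}.
589^156 ≡ 625 (mod 626)  [q = 2: ≢ 1 ✓]
589^104 ≡ 527 (mod 626)  [q = 3: ≢ 1 ✓]
589^24 ≡ 27 (mod 626)  [q = 13: ≢ 1 ✓]
Every test exponent gives a nontrivial residue, hence 589 generates the full group.

Yes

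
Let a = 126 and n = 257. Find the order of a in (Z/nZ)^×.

256

The order of 126 must divide φ(257) = 257 − 1 = 256 = 2^8.
Divisors of 256: 1, 2, 4, 8, 16, 32, 64, 128, 256.
Evaluate successive powers at the divisors of 256:
126^1 ≡ 126 (mod 257)
126^2 ≡ 199 (mod 257)
126^4 ≡ 23 (mod 257)
126^8 ≡ 15 (mod 257)
126^16 ≡ 225 (mod 257)
126^32 ≡ 253 (mod 257)
126^64 ≡ 16 (mod 257)
126^128 ≡ 256 (mod 257)
126^256 ≡ 1 (mod 257) ✓
Hence ord(126) = 256.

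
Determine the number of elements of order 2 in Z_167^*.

1

φ(167) = 167 − 1 = 166 = 2 · 83.
(Z/167Z)^× is cyclic (|G| = 166); a cyclic group of order m has exactly φ(d) elements of each order d | m, and none otherwise.
2 | 166, and φ(2) = 2 − 1 = 1.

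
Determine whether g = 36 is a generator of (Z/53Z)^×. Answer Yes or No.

φ(53) = 53 − 1 = 52 = 2^2 · 13.
Test 36^(52/q) mod 53 for each prime factor q of 52:
36^26 ≡ 1 (mod 53)  [q = 2: ≡ 1 ✗]
36^4 ≡ 46 (mod 53)  [q = 13: ≢ 1 ✓]
36^26 ≡ 1 shows ord(36) | 26, strictly less than φ(53); not a primitive root.

No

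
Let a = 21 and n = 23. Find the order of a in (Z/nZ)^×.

22

Since 21 ∈ (Z/23Z)^×, its order divides φ(23) = 23 − 1 = 22 = 2 · 11.
Divisors of 22: 1, 2, 11, 22.
Check 21^d mod 23 for each divisor in increasing order:
21^1 ≡ 21 (mod 23)
21^2 ≡ 4 (mod 23)
21^11 ≡ 22 (mod 23)
21^22 ≡ 1 (mod 23) ✓
Hence ord(21) = 22.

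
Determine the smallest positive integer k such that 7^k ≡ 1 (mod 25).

4

By Lagrange's theorem, ord_25(7) divides φ(25) = φ(5^2) = 5·(5−1) = 20 = 2^2 · 5.
Divisors of 20: 1, 2, 4, 5, 10, 20.
Test each divisor d:
7^1 ≡ 7 (mod 25)
7^2 ≡ 24 (mod 25)
7^4 ≡ 1 (mod 25) ✓
Therefore the multiplicative order of 7 modulo 25 is 4.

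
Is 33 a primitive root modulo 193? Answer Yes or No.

φ(193) = 193 − 1 = 192 = 2^6 · 3.
An element g generates (Z/193Z)^× iff g^(192/q) ≢ 1 (mod 193) for each prime q ∈ {2, 3}.
33^96 ≡ 192 (mod 193)  [q = 2: ≢ 1 ✓]
33^64 ≡ 1 (mod 193)  [q = 3: ≡ 1 ✗]
The check at q = 3 fails, so 33 generates a proper subgroup.

No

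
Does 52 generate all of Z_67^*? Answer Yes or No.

φ(67) = 67 − 1 = 66 = 2 · 3 · 11.
Test 52^(66/q) mod 67 for each prime factor q of 66:
52^33 ≡ 66 (mod 67)  [q = 2: ≢ 1 ✓]
52^22 ≡ 1 (mod 67)  [q = 3: ≡ 1 ✗]
52^6 ≡ 22 (mod 67)  [q = 11: ≢ 1 ✓]
The check at q = 3 fails, so 52 generates a proper subgroup.

No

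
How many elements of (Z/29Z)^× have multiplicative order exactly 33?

0

φ(29) = 29 − 1 = 28 = 2^2 · 7.
In a cyclic group of order 28, there are φ(d) elements of order d for each divisor d of 28, and zero for non-divisors.
33 does not divide 28, so no element of (Z/29Z)^× has order 33.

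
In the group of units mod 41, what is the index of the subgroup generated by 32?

ord(32) | φ(41) = 41 − 1 = 40 = 2^3 · 5.
Divisors of 40: 1, 2, 4, 5, 8, 10, 20, 40.
Evaluate successive powers at the divisors of 40:
32^1 ≡ 32
32^2 ≡ 40
32^4 ≡ 1
So ord_41(32) = 4, hence |⟨32⟩| = 4.
Index = |(Z/41Z)^×| / |⟨32⟩| = 40 / 4 = 10.

10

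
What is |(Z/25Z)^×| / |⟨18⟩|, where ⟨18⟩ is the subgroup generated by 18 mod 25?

5

The order of 18 must divide φ(25) = φ(5^2) = 5·(5−1) = 20 = 2^2 · 5.
Divisors of 20: 1, 2, 4, 5, 10, 20.
Evaluate successive powers at the divisors of 20:
18^1 ≡ 18
18^2 ≡ 24
18^4 ≡ 1
Thus |⟨18⟩| = ord(18) = 4.
The index is φ(25) / ord(18) = 20 / 4 = 5.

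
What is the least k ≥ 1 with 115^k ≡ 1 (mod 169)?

The order of 115 must divide φ(169) = φ(13^2) = 13·(13−1) = 156 = 2^2 · 3 · 13.
Divisors of 156: 1, 2, 3, 4, 6, 12, 13, 26, 39, 52, 78, 156.
Compute 115^d (mod 169) for the divisors d until we hit 1:
115^1 ≡ 115
115^2 ≡ 43
115^3 ≡ 44
115^4 ≡ 159
115^6 ≡ 77
115^12 ≡ 14
115^13 ≡ 89
115^26 ≡ 147
115^39 ≡ 70
115^52 ≡ 146
115^78 ≡ 168
115^156 ≡ 1
So ord_169(115) = 156.

156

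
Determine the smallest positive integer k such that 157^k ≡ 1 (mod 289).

68

ord(157) | φ(289) = φ(17^2) = 17·(17−1) = 272 = 2^4 · 17.
Divisors of 272: 1, 2, 4, 8, 16, 17, 34, 68, 136, 272.
Test each divisor d:
157^1 ≡ 157
157^2 ≡ 84
157^4 ≡ 120
157^8 ≡ 239
157^16 ≡ 188
157^17 ≡ 38
157^34 ≡ 288
157^68 ≡ 1
Hence ord(157) = 68.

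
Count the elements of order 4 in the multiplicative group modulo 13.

2

φ(13) = 13 − 1 = 12 = 2^2 · 3.
In a cyclic group of order 12, there are φ(d) elements of order d for each divisor d of 12, and zero for non-divisors.
4 = 2^2 divides 12, and φ(4) = 2.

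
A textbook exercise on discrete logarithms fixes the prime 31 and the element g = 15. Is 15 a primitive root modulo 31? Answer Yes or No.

No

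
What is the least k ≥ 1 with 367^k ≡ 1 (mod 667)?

28

Since 367 ∈ (Z/667Z)^×, its order divides φ(667) = φ(23·29) = (23−1)·(29−1) = 22·28 = 616 = 2^3 · 7 · 11.
Divisors of 616: 1, 2, 4, 7, 8, 11, 14, 22, 28, 44, 56, 77, 88, 154, 308, 616.
Test each divisor d:
367^1 ≡ 367 (mod 667)
367^2 ≡ 622 (mod 667)
367^4 ≡ 24 (mod 667)
367^7 ≡ 505 (mod 667)
367^8 ≡ 576 (mod 667)
367^11 ≡ 114 (mod 667)
367^14 ≡ 231 (mod 667)
367^22 ≡ 323 (mod 667)
367^28 ≡ 1 (mod 667) ✓
So ord_667(367) = 28.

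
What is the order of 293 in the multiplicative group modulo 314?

156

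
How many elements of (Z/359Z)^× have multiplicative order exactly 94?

φ(359) = 359 − 1 = 358 = 2 · 179.
(Z/359Z)^× is cyclic (|G| = 358); a cyclic group of order m has exactly φ(d) elements of each order d | m, and none otherwise.
94 does not divide 358, so no element of (Z/359Z)^× has order 94.

0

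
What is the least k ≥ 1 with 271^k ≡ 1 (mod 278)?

Since 271 ∈ (Z/278Z)^×, its order divides φ(278) = φ(2)·φ(139) = 1·138 = 138 = 2 · 3 · 23.
Divisors of 138: 1, 2, 3, 6, 23, 46, 69, 138.
Test each divisor d:
271^1 ≡ 271
271^2 ≡ 49
271^3 ≡ 213
271^6 ≡ 55
271^23 ≡ 43
271^46 ≡ 181
271^69 ≡ 277
271^138 ≡ 1
Hence ord(271) = 138.

138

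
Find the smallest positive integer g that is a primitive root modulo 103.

5

φ(103) = 103 − 1 = 102 = 2 · 3 · 17.
Test candidates g = 2, 3, … against the prime factors q ∈ {2, 3, 17} of φ(103): g is a generator iff g^(102/q) ≢ 1 for every such q.
g = 2: 2^51 ≡ 1 — hits 1, so not a primitive root.
g = 3: 3^51 ≡ 102; 3^34 ≡ 1 — hits 1, so not a primitive root.
g = 4: 4^51 ≡ 1 — hits 1, so not a primitive root.
g = 5: 5^51 ≡ 102; 5^34 ≡ 56; 5^6 ≡ 72 — none is 1, so 5 is a primitive root.
So 5 is the smallest generator of (Z/103Z)^×.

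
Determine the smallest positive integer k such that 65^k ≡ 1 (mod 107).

106

ord(65) | φ(107) = 107 − 1 = 106 = 2 · 53.
Divisors of 106: 1, 2, 53, 106.
Check 65^d mod 107 for each divisor in increasing order:
65^1 ≡ 65
65^2 ≡ 52
65^53 ≡ 106
65^106 ≡ 1
Therefore the multiplicative order of 65 modulo 107 is 106.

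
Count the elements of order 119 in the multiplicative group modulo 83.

φ(83) = 83 − 1 = 82 = 2 · 41.
In a cyclic group of order 82, there are φ(d) elements of order d for each divisor d of 82, and zero for non-divisors.
Here 82 is not a multiple of 119, so there are no elements of order 119.

0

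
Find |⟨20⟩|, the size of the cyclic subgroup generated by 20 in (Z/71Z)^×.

The order of 20 must divide φ(71) = 71 − 1 = 70 = 2 · 5 · 7.
Divisors of 70: 1, 2, 5, 7, 10, 14, 35, 70.
Check 20^d mod 71 for each divisor in increasing order:
20^1 ≡ 20
20^2 ≡ 45
20^5 ≡ 30
20^7 ≡ 1
Therefore the multiplicative order of 20 modulo 71 is 7.

7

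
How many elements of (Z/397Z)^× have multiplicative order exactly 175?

0

φ(397) = 397 − 1 = 396 = 2^2 · 3^2 · 11.
Since (Z/397Z)^× is cyclic of order 396, the number of elements of order d is φ(d) when d | 396 and 0 otherwise.
175 does not divide 396, so no element of (Z/397Z)^× has order 175.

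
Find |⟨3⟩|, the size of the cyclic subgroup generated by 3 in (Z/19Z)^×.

18

Since 3 ∈ (Z/19Z)^×, its order divides φ(19) = 19 − 1 = 18 = 2 · 3^2.
Divisors of 18: 1, 2, 3, 6, 9, 18.
Check 3^d mod 19 for each divisor in increasing order:
3^1 ≡ 3 (mod 19)
3^2 ≡ 9 (mod 19)
3^3 ≡ 8 (mod 19)
3^6 ≡ 7 (mod 19)
3^9 ≡ 18 (mod 19)
3^18 ≡ 1 (mod 19) ✓
So ord_19(3) = 18.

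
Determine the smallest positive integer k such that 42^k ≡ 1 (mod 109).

The order of 42 must divide φ(109) = 109 − 1 = 108 = 2^2 · 3^3.
Divisors of 108: 1, 2, 3, 4, 6, 9, 12, 18, 27, 36, 54, 108.
Test each divisor d:
42^1 ≡ 42 (mod 109)
42^2 ≡ 20 (mod 109)
42^3 ≡ 77 (mod 109)
42^4 ≡ 73 (mod 109)
42^6 ≡ 43 (mod 109)
42^9 ≡ 41 (mod 109)
42^12 ≡ 105 (mod 109)
42^18 ≡ 46 (mod 109)
42^27 ≡ 33 (mod 109)
42^36 ≡ 45 (mod 109)
42^54 ≡ 108 (mod 109)
42^108 ≡ 1 (mod 109) ✓
So ord_109(42) = 108.

108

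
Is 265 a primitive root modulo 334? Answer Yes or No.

φ(334) = φ(2)·φ(167) = 1·166 = 166 = 2 · 83.
Test 265^(166/q) mod 334 for each prime factor q of 166:
265^83 ≡ 1 (mod 334)  [q = 2: ≡ 1 ✗]
265^2 ≡ 85 (mod 334)  [q = 83: ≢ 1 ✓]
265^83 ≡ 1 shows ord(265) | 83, strictly less than φ(334); not a primitive root.

No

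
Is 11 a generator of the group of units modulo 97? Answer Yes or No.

No

φ(97) = 97 − 1 = 96 = 2^5 · 3.
It suffices to check that the order of 11 is not a proper divisor of 96: compute 11^(96/q) for q ∈ {2, 3}.
11^48 ≡ 1 (mod 97)  [q = 2: ≡ 1 ✗]
11^32 ≡ 61 (mod 97)  [q = 3: ≢ 1 ✓]
Since 11^48 ≡ 1, the order of 11 divides 48 < 96, so 11 is not a primitive root.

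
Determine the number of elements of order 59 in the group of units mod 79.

0

φ(79) = 79 − 1 = 78 = 2 · 3 · 13.
(Z/79Z)^× is cyclic (|G| = 78); a cyclic group of order m has exactly φ(d) elements of each order d | m, and none otherwise.
Since 59 ∤ 78, the count is 0.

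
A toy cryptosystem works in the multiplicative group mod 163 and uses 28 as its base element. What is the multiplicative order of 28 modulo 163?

By Lagrange's theorem, ord_163(28) divides φ(163) = 163 − 1 = 162 = 2 · 3^4.
Divisors of 162: 1, 2, 3, 6, 9, 18, 27, 54, 81, 162.
Evaluate successive powers at the divisors of 162:
28^1 ≡ 28 (mod 163)
28^2 ≡ 132 (mod 163)
28^3 ≡ 110 (mod 163)
28^6 ≡ 38 (mod 163)
28^9 ≡ 105 (mod 163)
28^18 ≡ 104 (mod 163)
28^27 ≡ 162 (mod 163)
28^54 ≡ 1 (mod 163) ✓
The smallest such exponent is 54, so the order of 28 is 54.

54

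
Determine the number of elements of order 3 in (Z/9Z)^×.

φ(9) = φ(3^2) = 3·(3−1) = 6 = 2 · 3.
(Z/9Z)^× is cyclic (|G| = 6); a cyclic group of order m has exactly φ(d) elements of each order d | m, and none otherwise.
3 | 6, and φ(3) = 3 − 1 = 2.

2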